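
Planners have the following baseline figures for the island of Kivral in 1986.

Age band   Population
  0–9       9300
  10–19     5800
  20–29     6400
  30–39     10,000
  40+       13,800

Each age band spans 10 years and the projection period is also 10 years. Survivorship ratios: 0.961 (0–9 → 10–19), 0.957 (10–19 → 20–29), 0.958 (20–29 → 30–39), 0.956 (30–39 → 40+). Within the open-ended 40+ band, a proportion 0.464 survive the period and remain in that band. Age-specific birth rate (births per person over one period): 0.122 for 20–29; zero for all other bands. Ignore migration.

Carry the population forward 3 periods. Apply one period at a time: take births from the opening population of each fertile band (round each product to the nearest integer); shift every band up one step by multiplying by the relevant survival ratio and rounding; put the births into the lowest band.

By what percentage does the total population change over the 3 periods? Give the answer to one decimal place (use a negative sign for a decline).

-51.8

Period 1:
Births: 6400 * 0.122 = 781
10–19: 9300 * 0.961 = 8937
20–29: 5800 * 0.957 = 5551
30–39: 6400 * 0.958 = 6131
40+: 10000 * 0.956 + 13800 * 0.464 = 9560 + 6403 = 15963
End of period: [781, 8937, 5551, 6131, 15963]
Period 2:
Births: 5551 * 0.122 = 677
10–19: 781 * 0.961 = 751
20–29: 8937 * 0.957 = 8553
30–39: 5551 * 0.958 = 5318
40+: 6131 * 0.956 + 15963 * 0.464 = 5861 + 7407 = 13268
End of period: [677, 751, 8553, 5318, 13268]
Period 3:
Births: 8553 * 0.122 = 1043
10–19: 677 * 0.961 = 651
20–29: 751 * 0.957 = 719
30–39: 8553 * 0.958 = 8194
40+: 5318 * 0.956 + 13268 * 0.464 = 5084 + 6156 = 11240
End of period: [1043, 651, 719, 8194, 11240]
Total: 45300 → 21847; change = -23453; percentage change = -51.8%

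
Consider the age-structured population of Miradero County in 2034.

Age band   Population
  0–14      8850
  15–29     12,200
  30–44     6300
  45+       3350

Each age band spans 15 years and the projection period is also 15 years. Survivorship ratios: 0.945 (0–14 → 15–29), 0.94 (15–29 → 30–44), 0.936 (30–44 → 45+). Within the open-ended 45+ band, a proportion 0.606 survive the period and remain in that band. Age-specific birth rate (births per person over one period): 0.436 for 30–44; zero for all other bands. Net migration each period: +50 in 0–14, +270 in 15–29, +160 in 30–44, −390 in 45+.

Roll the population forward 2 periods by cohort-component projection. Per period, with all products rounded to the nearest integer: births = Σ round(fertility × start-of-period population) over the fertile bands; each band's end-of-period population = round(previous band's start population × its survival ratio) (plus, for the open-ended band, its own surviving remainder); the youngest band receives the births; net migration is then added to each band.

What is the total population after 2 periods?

31369

(Bands numbered youngest = 1 to oldest = 4.)
Period 1.
Births: 6300 × 0.436 = 2747
Band 2: 8850 × 0.945 = 8363
Band 3: 12200 × 0.94 = 11468
Band 4: 6300 × 0.936 + 3350 × 0.606 = 5897 + 2030 = 7927
Net migration: Band 1 + 50 → 2797; Band 2 + 270 → 8633; Band 3 + 160 → 11628; Band 4 − 390 → 7537
Giving 2797 / 8633 / 11628 / 7537.
Period 2.
Births: 11628 × 0.436 = 5070
Band 2: 2797 × 0.945 = 2643
Band 3: 8633 × 0.94 = 8115
Band 4: 11628 × 0.936 + 7537 × 0.606 = 10884 + 4567 = 15451
Net migration: Band 1 + 50 → 5120; Band 2 + 270 → 2913; Band 3 + 160 → 8275; Band 4 − 390 → 15061
Giving 5120 / 2913 / 8275 / 15061.
Total after period 2: 5120 + 2913 + 8275 + 15061 = 31369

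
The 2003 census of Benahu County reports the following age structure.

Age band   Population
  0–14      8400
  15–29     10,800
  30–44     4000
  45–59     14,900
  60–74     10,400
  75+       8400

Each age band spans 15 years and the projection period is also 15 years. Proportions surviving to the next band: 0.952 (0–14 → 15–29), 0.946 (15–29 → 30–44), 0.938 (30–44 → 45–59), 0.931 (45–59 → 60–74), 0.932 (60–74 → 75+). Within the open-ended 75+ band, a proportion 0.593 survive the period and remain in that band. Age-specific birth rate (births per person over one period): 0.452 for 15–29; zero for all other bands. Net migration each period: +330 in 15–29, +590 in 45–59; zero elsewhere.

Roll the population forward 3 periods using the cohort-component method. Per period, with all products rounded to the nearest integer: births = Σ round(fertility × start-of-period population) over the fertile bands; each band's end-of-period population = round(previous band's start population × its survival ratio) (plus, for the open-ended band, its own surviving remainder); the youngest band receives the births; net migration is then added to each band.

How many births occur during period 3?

2250

(Bands numbered youngest = 1 to oldest = 6.)
Period 1.
Births: 10800 × 0.452 = 4882
Band 2: 8400 × 0.952 = 7997
Band 3: 10800 × 0.946 = 10217
Band 4: 4000 × 0.938 = 3752
Band 5: 14900 × 0.931 = 13872
Band 6: 10400 × 0.932 + 8400 × 0.593 = 9693 + 4981 = 14674
Net migration: Band 2 + 330 → 8327; Band 4 + 590 → 4342
End of period: [4882, 8327, 10217, 4342, 13872, 14674]
Period 2.
Births: 8327 × 0.452 = 3764
Band 2: 4882 × 0.952 = 4648
Band 3: 8327 × 0.946 = 7877
Band 4: 10217 × 0.938 = 9584
Band 5: 4342 × 0.931 = 4042
Band 6: 13872 × 0.932 + 14674 × 0.593 = 12929 + 8702 = 21631
Net migration: Band 2 + 330 → 4978; Band 4 + 590 → 10174
End of period: [3764, 4978, 7877, 10174, 4042, 21631]
Period 3.
Births: 4978 × 0.452 = 2250
Band 2: 3764 × 0.952 = 3583
Band 3: 4978 × 0.946 = 4709
Band 4: 7877 × 0.938 = 7389
Band 5: 10174 × 0.931 = 9472
Band 6: 4042 × 0.932 + 21631 × 0.593 = 3767 + 12827 = 16594
Net migration: Band 2 + 330 → 3913; Band 4 + 590 → 7979
End of period: [2250, 3913, 4709, 7979, 9472, 16594]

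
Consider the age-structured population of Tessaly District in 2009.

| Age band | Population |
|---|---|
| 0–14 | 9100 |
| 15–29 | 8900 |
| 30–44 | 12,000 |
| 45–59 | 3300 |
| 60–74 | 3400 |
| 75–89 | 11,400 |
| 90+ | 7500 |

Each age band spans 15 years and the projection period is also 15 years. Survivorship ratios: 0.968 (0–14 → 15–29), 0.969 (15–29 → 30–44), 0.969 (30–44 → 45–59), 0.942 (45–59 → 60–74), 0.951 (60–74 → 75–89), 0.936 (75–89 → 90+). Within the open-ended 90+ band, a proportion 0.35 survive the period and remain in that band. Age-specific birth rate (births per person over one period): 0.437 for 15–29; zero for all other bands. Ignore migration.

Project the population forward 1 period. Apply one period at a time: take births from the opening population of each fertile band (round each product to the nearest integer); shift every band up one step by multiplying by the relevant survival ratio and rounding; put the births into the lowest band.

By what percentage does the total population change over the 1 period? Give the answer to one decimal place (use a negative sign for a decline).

[period 1]
Births: 8900 × 0.437 = 3889
15–29: 9100 × 0.968 = 8809
30–44: 8900 × 0.969 = 8624
45–59: 12000 × 0.969 = 11628
60–74: 3300 × 0.942 = 3109
75–89: 3400 × 0.951 = 3233
90+: 11400 × 0.936 + 7500 × 0.35 = 10670 + 2625 = 13295
Population now: 0–14=3889, 15–29=8809, 30–44=8624, 45–59=11628, 60–74=3109, 75–89=3233, 90+=13295
Total: 55600 → 52587; change = -3013; percentage change = -5.4%

-5.4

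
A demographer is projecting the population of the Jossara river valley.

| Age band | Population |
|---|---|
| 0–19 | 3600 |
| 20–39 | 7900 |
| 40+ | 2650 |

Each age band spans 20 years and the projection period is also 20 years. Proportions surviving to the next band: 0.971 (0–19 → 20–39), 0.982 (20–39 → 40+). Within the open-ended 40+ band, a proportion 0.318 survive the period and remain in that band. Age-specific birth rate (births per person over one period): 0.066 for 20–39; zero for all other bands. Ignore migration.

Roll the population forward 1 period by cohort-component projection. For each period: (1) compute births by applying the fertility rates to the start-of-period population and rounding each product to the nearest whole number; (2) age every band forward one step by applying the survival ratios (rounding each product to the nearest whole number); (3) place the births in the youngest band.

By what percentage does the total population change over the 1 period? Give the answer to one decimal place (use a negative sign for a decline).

-10.8

[period 1]
Births: 7900 × 0.066 = 521
20–39: 3600 × 0.971 = 3496
40+: 7900 × 0.982 + 2650 × 0.318 = 7758 + 843 = 8601
→ [521, 3496, 8601]
Total: 14150 → 12618; change = -1532; percentage change = -10.8%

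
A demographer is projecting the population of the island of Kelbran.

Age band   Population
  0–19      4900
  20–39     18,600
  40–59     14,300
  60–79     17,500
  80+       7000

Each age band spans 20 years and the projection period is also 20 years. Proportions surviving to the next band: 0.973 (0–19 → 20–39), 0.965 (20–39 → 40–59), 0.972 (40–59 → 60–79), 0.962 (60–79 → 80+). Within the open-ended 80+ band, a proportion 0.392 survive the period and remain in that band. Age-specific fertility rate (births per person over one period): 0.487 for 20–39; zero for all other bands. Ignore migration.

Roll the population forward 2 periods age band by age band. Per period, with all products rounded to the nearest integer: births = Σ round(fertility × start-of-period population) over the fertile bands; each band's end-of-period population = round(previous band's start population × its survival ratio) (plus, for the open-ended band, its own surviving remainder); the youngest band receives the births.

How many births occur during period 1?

(Groups numbered youngest = 1 to oldest = 5.)
Period 1:
Births: 18600 × 0.487 = 9058
Group 2: 4900 × 0.973 = 4768
Group 3: 18600 × 0.965 = 17949
Group 4: 14300 × 0.972 = 13900
Group 5: 17500 × 0.962 + 7000 × 0.392 = 16835 + 2744 = 19579
Population now: 0–19=9058, 20–39=4768, 40–59=17949, 60–79=13900, 80+=19579

9058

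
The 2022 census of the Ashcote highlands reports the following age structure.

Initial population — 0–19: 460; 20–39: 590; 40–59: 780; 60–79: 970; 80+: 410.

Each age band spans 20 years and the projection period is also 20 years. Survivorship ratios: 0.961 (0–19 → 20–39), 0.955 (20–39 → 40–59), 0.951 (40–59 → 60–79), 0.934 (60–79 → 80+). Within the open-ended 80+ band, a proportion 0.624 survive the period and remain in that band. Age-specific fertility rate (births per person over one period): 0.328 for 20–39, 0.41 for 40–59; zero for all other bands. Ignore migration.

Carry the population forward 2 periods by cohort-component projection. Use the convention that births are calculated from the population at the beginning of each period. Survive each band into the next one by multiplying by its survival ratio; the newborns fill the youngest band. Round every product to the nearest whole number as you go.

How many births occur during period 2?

376

[period 1]
Births: 590 * 0.328 = 194 ; 780 * 0.41 = 320 — total 514
20–39: 460 * 0.961 = 442
40–59: 590 * 0.955 = 563
60–79: 780 * 0.951 = 742
80+: 970 * 0.934 + 410 * 0.624 = 906 + 256 = 1162
End of period: [514, 442, 563, 742, 1162]
[period 2]
Births: 442 * 0.328 = 145 ; 563 * 0.41 = 231 — total 376
20–39: 514 * 0.961 = 494
40–59: 442 * 0.955 = 422
60–79: 563 * 0.951 = 535
80+: 742 * 0.934 + 1162 * 0.624 = 693 + 725 = 1418
End of period: [376, 494, 422, 535, 1418]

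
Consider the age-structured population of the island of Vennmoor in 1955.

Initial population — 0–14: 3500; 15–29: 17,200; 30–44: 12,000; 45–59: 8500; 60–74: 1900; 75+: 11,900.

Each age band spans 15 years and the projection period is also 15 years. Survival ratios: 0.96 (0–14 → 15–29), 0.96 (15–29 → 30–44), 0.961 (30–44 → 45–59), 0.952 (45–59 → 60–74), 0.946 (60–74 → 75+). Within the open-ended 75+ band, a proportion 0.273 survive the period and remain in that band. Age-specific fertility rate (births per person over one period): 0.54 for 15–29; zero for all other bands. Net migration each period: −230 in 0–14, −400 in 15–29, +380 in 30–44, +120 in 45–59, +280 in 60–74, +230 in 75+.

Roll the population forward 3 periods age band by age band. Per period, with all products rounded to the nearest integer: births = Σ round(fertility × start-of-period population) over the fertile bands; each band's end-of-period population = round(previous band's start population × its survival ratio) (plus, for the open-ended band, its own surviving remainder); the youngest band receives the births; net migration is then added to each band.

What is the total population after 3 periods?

(Groups numbered youngest = 1 to oldest = 6.)
Period 1.
Births: 17200 * 0.54 = 9288
Group 2: 3500 * 0.96 = 3360
Group 3: 17200 * 0.96 = 16512
Group 4: 12000 * 0.961 = 11532
Group 5: 8500 * 0.952 = 8092
Group 6: 1900 * 0.946 + 11900 * 0.273 = 1797 + 3249 = 5046
Net migration: Group 1 − 230 → 9058; Group 2 − 400 → 2960; Group 3 + 380 → 16892; Group 4 + 120 → 11652; Group 5 + 280 → 8372; Group 6 + 230 → 5276
Population now: 0–14=9058, 15–29=2960, 30–44=16892, 45–59=11652, 60–74=8372, 75+=5276
Period 2.
Births: 2960 * 0.54 = 1598
Group 2: 9058 * 0.96 = 8696
Group 3: 2960 * 0.96 = 2842
Group 4: 16892 * 0.961 = 16233
Group 5: 11652 * 0.952 = 11093
Group 6: 8372 * 0.946 + 5276 * 0.273 = 7920 + 1440 = 9360
Net migration: Group 1 − 230 → 1368; Group 2 − 400 → 8296; Group 3 + 380 → 3222; Group 4 + 120 → 16353; Group 5 + 280 → 11373; Group 6 + 230 → 9590
Population now: 0–14=1368, 15–29=8296, 30–44=3222, 45–59=16353, 60–74=11373, 75+=9590
Period 3.
Births: 8296 * 0.54 = 4480
Group 2: 1368 * 0.96 = 1313
Group 3: 8296 * 0.96 = 7964
Group 4: 3222 * 0.961 = 3096
Group 5: 16353 * 0.952 = 15568
Group 6: 11373 * 0.946 + 9590 * 0.273 = 10759 + 2618 = 13377
Net migration: Group 1 − 230 → 4250; Group 2 − 400 → 913; Group 3 + 380 → 8344; Group 4 + 120 → 3216; Group 5 + 280 → 15848; Group 6 + 230 → 13607
Population now: 0–14=4250, 15–29=913, 30–44=8344, 45–59=3216, 60–74=15848, 75+=13607
Total after period 3: 4250 + 913 + 8344 + 3216 + 15848 + 13607 = 46178

46178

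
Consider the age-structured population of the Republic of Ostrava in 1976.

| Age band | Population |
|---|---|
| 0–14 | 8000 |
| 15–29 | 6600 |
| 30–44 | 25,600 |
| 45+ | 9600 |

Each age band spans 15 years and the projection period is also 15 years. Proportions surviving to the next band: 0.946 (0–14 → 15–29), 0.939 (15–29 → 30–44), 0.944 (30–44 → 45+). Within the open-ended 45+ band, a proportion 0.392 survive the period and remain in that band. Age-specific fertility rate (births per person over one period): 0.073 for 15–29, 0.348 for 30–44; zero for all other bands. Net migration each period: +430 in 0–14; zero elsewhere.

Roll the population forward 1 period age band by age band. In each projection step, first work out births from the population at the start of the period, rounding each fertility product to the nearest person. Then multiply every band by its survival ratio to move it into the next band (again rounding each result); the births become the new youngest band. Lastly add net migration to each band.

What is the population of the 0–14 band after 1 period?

9821

(Bands numbered youngest = 1 to oldest = 4.)
Period 1:
Births: 6600 * 0.073 = 482  |  25600 * 0.348 = 8909 — total 9391
Band 2: 8000 * 0.946 = 7568
Band 3: 6600 * 0.939 = 6197
Band 4: 25600 * 0.944 + 9600 * 0.392 = 24166 + 3763 = 27929
Net migration: Band 1 + 430 → 9821
Population now: 0–14=9821, 15–29=7568, 30–44=6197, 45+=27929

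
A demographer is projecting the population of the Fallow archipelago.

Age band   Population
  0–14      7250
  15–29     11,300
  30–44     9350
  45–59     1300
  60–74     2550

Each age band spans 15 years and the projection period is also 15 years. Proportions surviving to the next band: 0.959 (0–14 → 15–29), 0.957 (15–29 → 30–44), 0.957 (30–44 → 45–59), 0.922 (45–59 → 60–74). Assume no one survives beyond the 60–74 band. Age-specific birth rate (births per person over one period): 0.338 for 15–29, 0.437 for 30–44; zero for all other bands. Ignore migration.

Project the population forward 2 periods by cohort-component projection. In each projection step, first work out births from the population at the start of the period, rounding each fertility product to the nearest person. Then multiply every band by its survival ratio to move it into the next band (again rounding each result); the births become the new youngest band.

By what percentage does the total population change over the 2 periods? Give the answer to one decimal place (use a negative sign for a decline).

25.7

(Bands numbered youngest = 1 to oldest = 5.)
Period 1:
Births: 11300 * 0.338 = 3819, 9350 * 0.437 = 4086 — total 7905
Band 2: 7250 * 0.959 = 6953
Band 3: 11300 * 0.957 = 10814
Band 4: 9350 * 0.957 = 8948
Band 5: 1300 * 0.922 = 1199
End of period: [7905, 6953, 10814, 8948, 1199]
Period 2:
Births: 6953 * 0.338 = 2350, 10814 * 0.437 = 4726 — total 7076
Band 2: 7905 * 0.959 = 7581
Band 3: 6953 * 0.957 = 6654
Band 4: 10814 * 0.957 = 10349
Band 5: 8948 * 0.922 = 8250
End of period: [7076, 7581, 6654, 10349, 8250]
Total: 31750 → 39910; change = 8160; percentage change = 25.7%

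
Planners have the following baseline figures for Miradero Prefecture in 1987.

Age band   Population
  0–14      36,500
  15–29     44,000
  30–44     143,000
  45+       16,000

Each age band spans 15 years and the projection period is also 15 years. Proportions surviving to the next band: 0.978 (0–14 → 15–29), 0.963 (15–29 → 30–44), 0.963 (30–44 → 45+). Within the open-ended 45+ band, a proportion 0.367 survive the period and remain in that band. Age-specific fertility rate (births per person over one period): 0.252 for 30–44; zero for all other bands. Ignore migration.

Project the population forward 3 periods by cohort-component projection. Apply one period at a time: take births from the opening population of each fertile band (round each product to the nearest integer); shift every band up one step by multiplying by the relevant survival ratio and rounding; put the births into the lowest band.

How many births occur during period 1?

— Period 1 —
Births: 143000 × 0.252 = 36036
15–29: 36500 × 0.978 = 35697
30–44: 44000 × 0.963 = 42372
45+: 143000 × 0.963 + 16000 × 0.367 = 137709 + 5872 = 143581
Giving 36036 / 35697 / 42372 / 143581.

36036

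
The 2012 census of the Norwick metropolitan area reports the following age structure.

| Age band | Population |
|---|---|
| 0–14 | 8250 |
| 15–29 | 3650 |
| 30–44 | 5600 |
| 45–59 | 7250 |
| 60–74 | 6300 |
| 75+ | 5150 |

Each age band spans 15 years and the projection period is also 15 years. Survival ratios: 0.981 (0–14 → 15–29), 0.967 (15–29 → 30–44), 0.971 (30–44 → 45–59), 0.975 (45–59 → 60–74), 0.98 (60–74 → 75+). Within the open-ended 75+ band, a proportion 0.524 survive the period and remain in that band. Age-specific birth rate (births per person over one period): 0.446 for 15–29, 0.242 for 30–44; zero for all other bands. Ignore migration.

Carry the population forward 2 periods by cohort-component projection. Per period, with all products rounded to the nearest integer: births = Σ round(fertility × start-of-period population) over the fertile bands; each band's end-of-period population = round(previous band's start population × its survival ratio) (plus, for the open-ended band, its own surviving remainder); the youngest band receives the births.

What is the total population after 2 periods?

After projecting period 1:
Births: 3650 * 0.446 = 1628 ; 5600 * 0.242 = 1355 → 2983
15–29: 8250 * 0.981 = 8093
30–44: 3650 * 0.967 = 3530
45–59: 5600 * 0.971 = 5438
60–74: 7250 * 0.975 = 7069
75+: 6300 * 0.98 + 5150 * 0.524 = 6174 + 2699 = 8873
Population now: 0–14=2983, 15–29=8093, 30–44=3530, 45–59=5438, 60–74=7069, 75+=8873
After projecting period 2:
Births: 8093 * 0.446 = 3609 ; 3530 * 0.242 = 854 → 4463
15–29: 2983 * 0.981 = 2926
30–44: 8093 * 0.967 = 7826
45–59: 3530 * 0.971 = 3428
60–74: 5438 * 0.975 = 5302
75+: 7069 * 0.98 + 8873 * 0.524 = 6928 + 4649 = 11577
Population now: 0–14=4463, 15–29=2926, 30–44=7826, 45–59=3428, 60–74=5302, 75+=11577
Total after period 2: 4463 + 2926 + 7826 + 3428 + 5302 + 11577 = 35522

35522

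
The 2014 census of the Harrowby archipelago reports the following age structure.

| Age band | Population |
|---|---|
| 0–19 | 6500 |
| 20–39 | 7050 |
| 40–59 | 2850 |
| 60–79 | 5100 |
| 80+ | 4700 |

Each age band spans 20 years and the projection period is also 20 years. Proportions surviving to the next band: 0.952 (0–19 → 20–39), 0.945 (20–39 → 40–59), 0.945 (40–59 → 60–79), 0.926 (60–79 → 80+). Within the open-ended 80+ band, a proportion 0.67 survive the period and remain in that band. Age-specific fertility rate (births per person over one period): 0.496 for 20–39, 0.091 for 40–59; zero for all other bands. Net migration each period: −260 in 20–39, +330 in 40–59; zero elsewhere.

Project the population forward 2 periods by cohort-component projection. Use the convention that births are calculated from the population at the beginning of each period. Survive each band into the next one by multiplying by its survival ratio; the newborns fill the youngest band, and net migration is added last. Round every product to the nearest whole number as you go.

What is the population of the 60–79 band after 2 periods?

6607

Numbering the groups 1..5 from youngest to oldest:
After projecting period 1:
Births: 7050 × 0.496 = 3497  |  2850 × 0.091 = 259 → total 3756
Group 2: 6500 × 0.952 = 6188
Group 3: 7050 × 0.945 = 6662
Group 4: 2850 × 0.945 = 2693
Group 5: 5100 × 0.926 + 4700 × 0.67 = 4723 + 3149 = 7872
Net migration: Group 2 − 260 → 5928; Group 3 + 330 → 6992
Giving 3756 / 5928 / 6992 / 2693 / 7872.
After projecting period 2:
Births: 5928 × 0.496 = 2940  |  6992 × 0.091 = 636 → total 3576
Group 2: 3756 × 0.952 = 3576
Group 3: 5928 × 0.945 = 5602
Group 4: 6992 × 0.945 = 6607
Group 5: 2693 × 0.926 + 7872 × 0.67 = 2494 + 5274 = 7768
Net migration: Group 2 − 260 → 3316; Group 3 + 330 → 5932
Giving 3576 / 3316 / 5932 / 6607 / 7768.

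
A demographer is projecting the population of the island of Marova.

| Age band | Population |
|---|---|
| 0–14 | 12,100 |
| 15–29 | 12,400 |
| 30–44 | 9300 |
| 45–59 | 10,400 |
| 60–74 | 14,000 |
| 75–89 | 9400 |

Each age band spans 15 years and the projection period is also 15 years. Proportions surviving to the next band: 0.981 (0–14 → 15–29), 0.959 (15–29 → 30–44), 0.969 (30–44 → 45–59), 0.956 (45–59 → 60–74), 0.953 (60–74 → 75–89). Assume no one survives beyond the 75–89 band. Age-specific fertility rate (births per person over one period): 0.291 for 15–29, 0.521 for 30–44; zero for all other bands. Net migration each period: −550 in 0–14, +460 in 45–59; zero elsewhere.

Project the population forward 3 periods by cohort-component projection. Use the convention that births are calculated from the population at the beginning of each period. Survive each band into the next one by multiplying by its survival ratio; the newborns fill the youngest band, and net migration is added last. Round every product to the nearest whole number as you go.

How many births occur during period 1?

— Period 1 —
Births: 12400 * 0.291 = 3608 ; 9300 * 0.521 = 4845 ⇒ total 8453
15–29: 12100 * 0.981 = 11870
30–44: 12400 * 0.959 = 11892
45–59: 9300 * 0.969 = 9012
60–74: 10400 * 0.956 = 9942
75–89: 14000 * 0.953 = 13342
Net migration: 0–14 − 550 → 7903; 45–59 + 460 → 9472
Population now: 0–14=7903, 15–29=11870, 30–44=11892, 45–59=9472, 60–74=9942, 75–89=13342

8453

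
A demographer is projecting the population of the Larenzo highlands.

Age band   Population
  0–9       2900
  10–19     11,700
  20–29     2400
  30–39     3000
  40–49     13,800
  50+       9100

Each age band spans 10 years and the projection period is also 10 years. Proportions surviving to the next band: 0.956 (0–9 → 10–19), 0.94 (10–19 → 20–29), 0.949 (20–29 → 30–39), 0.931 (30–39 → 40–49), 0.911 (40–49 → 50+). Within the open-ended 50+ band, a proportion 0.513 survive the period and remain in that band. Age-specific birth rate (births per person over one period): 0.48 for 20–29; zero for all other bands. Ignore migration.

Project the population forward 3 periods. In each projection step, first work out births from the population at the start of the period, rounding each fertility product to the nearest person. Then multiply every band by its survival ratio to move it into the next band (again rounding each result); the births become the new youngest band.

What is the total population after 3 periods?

— Period 1 —
Births: 2400 × 0.48 = 1152
10–19: 2900 × 0.956 = 2772
20–29: 11700 × 0.94 = 10998
30–39: 2400 × 0.949 = 2278
40–49: 3000 × 0.931 = 2793
50+: 13800 × 0.911 + 9100 × 0.513 = 12572 + 4668 = 17240
Giving 1152 / 2772 / 10998 / 2278 / 2793 / 17240.
— Period 2 —
Births: 10998 × 0.48 = 5279
10–19: 1152 × 0.956 = 1101
20–29: 2772 × 0.94 = 2606
30–39: 10998 × 0.949 = 10437
40–49: 2278 × 0.931 = 2121
50+: 2793 × 0.911 + 17240 × 0.513 = 2544 + 8844 = 11388
Giving 5279 / 1101 / 2606 / 10437 / 2121 / 11388.
— Period 3 —
Births: 2606 × 0.48 = 1251
10–19: 5279 × 0.956 = 5047
20–29: 1101 × 0.94 = 1035
30–39: 2606 × 0.949 = 2473
40–49: 10437 × 0.931 = 9717
50+: 2121 × 0.911 + 11388 × 0.513 = 1932 + 5842 = 7774
Giving 1251 / 5047 / 1035 / 2473 / 9717 / 7774.
Total after period 3: 1251 + 5047 + 1035 + 2473 + 9717 + 7774 = 27297

27297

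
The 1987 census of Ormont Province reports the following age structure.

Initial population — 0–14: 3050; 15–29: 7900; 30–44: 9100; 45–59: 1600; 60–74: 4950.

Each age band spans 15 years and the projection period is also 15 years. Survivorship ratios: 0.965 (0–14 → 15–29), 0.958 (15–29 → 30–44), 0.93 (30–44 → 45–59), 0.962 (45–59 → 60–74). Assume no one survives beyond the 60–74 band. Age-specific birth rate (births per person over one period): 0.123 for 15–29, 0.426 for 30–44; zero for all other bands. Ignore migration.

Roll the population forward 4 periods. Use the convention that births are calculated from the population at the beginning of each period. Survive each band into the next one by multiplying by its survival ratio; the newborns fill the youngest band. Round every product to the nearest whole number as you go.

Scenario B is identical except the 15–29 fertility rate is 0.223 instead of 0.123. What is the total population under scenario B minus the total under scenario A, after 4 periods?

[period 1]
Births: 7900 × 0.123 = 972, 9100 × 0.426 = 3877 → 4849
15–29: 3050 × 0.965 = 2943
30–44: 7900 × 0.958 = 7568
45–59: 9100 × 0.93 = 8463
60–74: 1600 × 0.962 = 1539
Giving 4849 / 2943 / 7568 / 8463 / 1539.
[period 2]
Births: 2943 × 0.123 = 362, 7568 × 0.426 = 3224 → 3586
15–29: 4849 × 0.965 = 4679
30–44: 2943 × 0.958 = 2819
45–59: 7568 × 0.93 = 7038
60–74: 8463 × 0.962 = 8141
Giving 3586 / 4679 / 2819 / 7038 / 8141.
[period 3]
Births: 4679 × 0.123 = 576, 2819 × 0.426 = 1201 → 1777
15–29: 3586 × 0.965 = 3460
30–44: 4679 × 0.958 = 4482
45–59: 2819 × 0.93 = 2622
60–74: 7038 × 0.962 = 6771
Giving 1777 / 3460 / 4482 / 2622 / 6771.
[period 4]
Births: 3460 × 0.123 = 426, 4482 × 0.426 = 1909 → 2335
15–29: 1777 × 0.965 = 1715
30–44: 3460 × 0.958 = 3315
45–59: 4482 × 0.93 = 4168
60–74: 2622 × 0.962 = 2522
Giving 2335 / 1715 / 3315 / 4168 / 2522.
Scenario A total after 4 periods: 14055
Scenario B projection —
[period 1]
Births: 7900 × 0.223 = 1762, 9100 × 0.426 = 3877 → 5639
15–29: 3050 × 0.965 = 2943
30–44: 7900 × 0.958 = 7568
45–59: 9100 × 0.93 = 8463
60–74: 1600 × 0.962 = 1539
Giving 5639 / 2943 / 7568 / 8463 / 1539.
[period 2]
Births: 2943 × 0.223 = 656, 7568 × 0.426 = 3224 → 3880
15–29: 5639 × 0.965 = 5442
30–44: 2943 × 0.958 = 2819
45–59: 7568 × 0.93 = 7038
60–74: 8463 × 0.962 = 8141
Giving 3880 / 5442 / 2819 / 7038 / 8141.
[period 3]
Births: 5442 × 0.223 = 1214, 2819 × 0.426 = 1201 → 2415
15–29: 3880 × 0.965 = 3744
30–44: 5442 × 0.958 = 5213
45–59: 2819 × 0.93 = 2622
60–74: 7038 × 0.962 = 6771
Giving 2415 / 3744 / 5213 / 2622 / 6771.
[period 4]
Births: 3744 × 0.223 = 835, 5213 × 0.426 = 2221 → 3056
15–29: 2415 × 0.965 = 2330
30–44: 3744 × 0.958 = 3587
45–59: 5213 × 0.93 = 4848
60–74: 2622 × 0.962 = 2522
Giving 3056 / 2330 / 3587 / 4848 / 2522.
Scenario B total after 4 periods: 16343
Difference B − A = 16343 − 14055 = 2288

2288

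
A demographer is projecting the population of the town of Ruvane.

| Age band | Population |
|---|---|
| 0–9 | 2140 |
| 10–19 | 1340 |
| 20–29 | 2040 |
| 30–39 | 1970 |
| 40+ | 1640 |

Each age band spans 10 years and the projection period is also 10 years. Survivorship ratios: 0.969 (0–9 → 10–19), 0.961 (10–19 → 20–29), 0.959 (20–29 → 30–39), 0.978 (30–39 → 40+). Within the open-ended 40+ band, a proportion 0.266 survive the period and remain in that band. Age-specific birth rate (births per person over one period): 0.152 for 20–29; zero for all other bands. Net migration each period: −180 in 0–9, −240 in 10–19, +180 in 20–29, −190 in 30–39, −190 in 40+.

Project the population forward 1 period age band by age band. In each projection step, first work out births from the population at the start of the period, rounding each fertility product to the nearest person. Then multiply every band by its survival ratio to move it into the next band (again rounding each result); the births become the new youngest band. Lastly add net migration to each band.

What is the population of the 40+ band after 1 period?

[period 1]
Births: 2040 * 0.152 = 310
10–19: 2140 * 0.969 = 2074
20–29: 1340 * 0.961 = 1288
30–39: 2040 * 0.959 = 1956
40+: 1970 * 0.978 + 1640 * 0.266 = 1927 + 436 = 2363
Net migration: 0–9 − 180 → 130; 10–19 − 240 → 1834; 20–29 + 180 → 1468; 30–39 − 190 → 1766; 40+ − 190 → 2173
Giving 130 / 1834 / 1468 / 1766 / 2173.

2173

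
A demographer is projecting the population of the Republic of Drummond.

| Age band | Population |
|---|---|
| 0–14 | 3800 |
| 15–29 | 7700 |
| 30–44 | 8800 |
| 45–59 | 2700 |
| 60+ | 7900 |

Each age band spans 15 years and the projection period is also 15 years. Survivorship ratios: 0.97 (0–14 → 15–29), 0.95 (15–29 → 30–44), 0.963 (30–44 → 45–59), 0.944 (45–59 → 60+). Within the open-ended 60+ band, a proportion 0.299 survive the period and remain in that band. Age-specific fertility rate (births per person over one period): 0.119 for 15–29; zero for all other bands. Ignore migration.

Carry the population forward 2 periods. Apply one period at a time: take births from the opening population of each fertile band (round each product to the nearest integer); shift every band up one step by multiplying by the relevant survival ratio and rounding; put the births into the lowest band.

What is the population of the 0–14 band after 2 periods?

Period 1:
Births: 7700 * 0.119 = 916
15–29: 3800 * 0.97 = 3686
30–44: 7700 * 0.95 = 7315
45–59: 8800 * 0.963 = 8474
60+: 2700 * 0.944 + 7900 * 0.299 = 2549 + 2362 = 4911
Population now: 0–14=916, 15–29=3686, 30–44=7315, 45–59=8474, 60+=4911
Period 2:
Births: 3686 * 0.119 = 439
15–29: 916 * 0.97 = 889
30–44: 3686 * 0.95 = 3502
45–59: 7315 * 0.963 = 7044
60+: 8474 * 0.944 + 4911 * 0.299 = 7999 + 1468 = 9467
Population now: 0–14=439, 15–29=889, 30–44=3502, 45–59=7044, 60+=9467

439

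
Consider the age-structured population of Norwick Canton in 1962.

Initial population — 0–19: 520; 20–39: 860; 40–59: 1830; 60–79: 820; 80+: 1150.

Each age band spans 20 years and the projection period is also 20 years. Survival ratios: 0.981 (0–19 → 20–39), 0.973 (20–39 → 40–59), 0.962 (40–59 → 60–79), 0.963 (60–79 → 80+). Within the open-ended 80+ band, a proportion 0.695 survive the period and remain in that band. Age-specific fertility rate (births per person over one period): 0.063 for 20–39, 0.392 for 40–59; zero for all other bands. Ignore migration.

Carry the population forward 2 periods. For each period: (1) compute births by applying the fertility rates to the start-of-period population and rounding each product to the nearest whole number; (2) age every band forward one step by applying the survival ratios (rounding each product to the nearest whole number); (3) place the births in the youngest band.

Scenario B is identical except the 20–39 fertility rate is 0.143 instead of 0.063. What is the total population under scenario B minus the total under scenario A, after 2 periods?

Numbering the groups 1..5 from youngest to oldest:
Period 1:
Births: 860 * 0.063 = 54 ; 1830 * 0.392 = 717 ⇒ total 771
Group 2: 520 * 0.981 = 510
Group 3: 860 * 0.973 = 837
Group 4: 1830 * 0.962 = 1760
Group 5: 820 * 0.963 + 1150 * 0.695 = 790 + 799 = 1589
End of period: [771, 510, 837, 1760, 1589]
Period 2:
Births: 510 * 0.063 = 32 ; 837 * 0.392 = 328 ⇒ total 360
Group 2: 771 * 0.981 = 756
Group 3: 510 * 0.973 = 496
Group 4: 837 * 0.962 = 805
Group 5: 1760 * 0.963 + 1589 * 0.695 = 1695 + 1104 = 2799
End of period: [360, 756, 496, 805, 2799]
Scenario A total after 2 periods: 5216
Scenario B projection —
Period 1:
Births: 860 * 0.143 = 123 ; 1830 * 0.392 = 717 ⇒ total 840
Group 2: 520 * 0.981 = 510
Group 3: 860 * 0.973 = 837
Group 4: 1830 * 0.962 = 1760
Group 5: 820 * 0.963 + 1150 * 0.695 = 790 + 799 = 1589
End of period: [840, 510, 837, 1760, 1589]
Period 2:
Births: 510 * 0.143 = 73 ; 837 * 0.392 = 328 ⇒ total 401
Group 2: 840 * 0.981 = 824
Group 3: 510 * 0.973 = 496
Group 4: 837 * 0.962 = 805
Group 5: 1760 * 0.963 + 1589 * 0.695 = 1695 + 1104 = 2799
End of period: [401, 824, 496, 805, 2799]
Scenario B total after 2 periods: 5325
Difference B − A = 5325 − 5216 = 109

109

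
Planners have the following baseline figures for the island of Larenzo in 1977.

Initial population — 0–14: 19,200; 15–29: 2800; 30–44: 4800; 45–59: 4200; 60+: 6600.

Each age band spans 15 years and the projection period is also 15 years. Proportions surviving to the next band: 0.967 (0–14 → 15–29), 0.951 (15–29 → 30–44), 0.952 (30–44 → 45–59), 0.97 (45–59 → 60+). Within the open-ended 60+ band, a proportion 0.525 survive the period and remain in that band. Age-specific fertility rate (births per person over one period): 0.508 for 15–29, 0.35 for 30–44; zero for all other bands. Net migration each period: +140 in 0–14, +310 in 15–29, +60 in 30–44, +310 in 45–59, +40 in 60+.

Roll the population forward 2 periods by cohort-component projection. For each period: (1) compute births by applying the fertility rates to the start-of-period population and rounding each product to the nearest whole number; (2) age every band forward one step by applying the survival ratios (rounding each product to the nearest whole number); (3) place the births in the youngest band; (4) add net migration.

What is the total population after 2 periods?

43793

Period 1.
Births: 2800 × 0.508 = 1422 ; 4800 × 0.35 = 1680 → 3102
15–29: 19200 × 0.967 = 18566
30–44: 2800 × 0.951 = 2663
45–59: 4800 × 0.952 = 4570
60+: 4200 × 0.97 + 6600 × 0.525 = 4074 + 3465 = 7539
Net migration: 0–14 + 140 → 3242; 15–29 + 310 → 18876; 30–44 + 60 → 2723; 45–59 + 310 → 4880; 60+ + 40 → 7579
End of period: [3242, 18876, 2723, 4880, 7579]
Period 2.
Births: 18876 × 0.508 = 9589 ; 2723 × 0.35 = 953 → 10542
15–29: 3242 × 0.967 = 3135
30–44: 18876 × 0.951 = 17951
45–59: 2723 × 0.952 = 2592
60+: 4880 × 0.97 + 7579 × 0.525 = 4734 + 3979 = 8713
Net migration: 0–14 + 140 → 10682; 15–29 + 310 → 3445; 30–44 + 60 → 18011; 45–59 + 310 → 2902; 60+ + 40 → 8753
End of period: [10682, 3445, 18011, 2902, 8753]
Total after period 2: 10682 + 3445 + 18011 + 2902 + 8753 = 43793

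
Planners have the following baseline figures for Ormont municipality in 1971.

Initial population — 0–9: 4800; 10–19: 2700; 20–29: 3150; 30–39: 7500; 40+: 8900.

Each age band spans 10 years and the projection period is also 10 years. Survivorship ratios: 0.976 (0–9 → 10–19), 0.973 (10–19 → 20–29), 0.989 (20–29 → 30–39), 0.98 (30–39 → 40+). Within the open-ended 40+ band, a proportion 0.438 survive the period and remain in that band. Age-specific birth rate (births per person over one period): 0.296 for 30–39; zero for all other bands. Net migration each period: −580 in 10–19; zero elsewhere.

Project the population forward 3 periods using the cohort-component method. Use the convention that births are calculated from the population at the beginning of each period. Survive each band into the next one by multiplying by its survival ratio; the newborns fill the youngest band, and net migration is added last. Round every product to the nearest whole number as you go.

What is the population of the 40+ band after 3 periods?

6041

(Groups numbered youngest = 1 to oldest = 5.)
After projecting period 1:
Births: 7500 × 0.296 = 2220
Group 2: 4800 × 0.976 = 4685
Group 3: 2700 × 0.973 = 2627
Group 4: 3150 × 0.989 = 3115
Group 5: 7500 × 0.98 + 8900 × 0.438 = 7350 + 3898 = 11248
Net migration: Group 2 − 580 → 4105
Giving 2220 / 4105 / 2627 / 3115 / 11248.
After projecting period 2:
Births: 3115 × 0.296 = 922
Group 2: 2220 × 0.976 = 2167
Group 3: 4105 × 0.973 = 3994
Group 4: 2627 × 0.989 = 2598
Group 5: 3115 × 0.98 + 11248 × 0.438 = 3053 + 4927 = 7980
Net migration: Group 2 − 580 → 1587
Giving 922 / 1587 / 3994 / 2598 / 7980.
After projecting period 3:
Births: 2598 × 0.296 = 769
Group 2: 922 × 0.976 = 900
Group 3: 1587 × 0.973 = 1544
Group 4: 3994 × 0.989 = 3950
Group 5: 2598 × 0.98 + 7980 × 0.438 = 2546 + 3495 = 6041
Net migration: Group 2 − 580 → 320
Giving 769 / 320 / 1544 / 3950 / 6041.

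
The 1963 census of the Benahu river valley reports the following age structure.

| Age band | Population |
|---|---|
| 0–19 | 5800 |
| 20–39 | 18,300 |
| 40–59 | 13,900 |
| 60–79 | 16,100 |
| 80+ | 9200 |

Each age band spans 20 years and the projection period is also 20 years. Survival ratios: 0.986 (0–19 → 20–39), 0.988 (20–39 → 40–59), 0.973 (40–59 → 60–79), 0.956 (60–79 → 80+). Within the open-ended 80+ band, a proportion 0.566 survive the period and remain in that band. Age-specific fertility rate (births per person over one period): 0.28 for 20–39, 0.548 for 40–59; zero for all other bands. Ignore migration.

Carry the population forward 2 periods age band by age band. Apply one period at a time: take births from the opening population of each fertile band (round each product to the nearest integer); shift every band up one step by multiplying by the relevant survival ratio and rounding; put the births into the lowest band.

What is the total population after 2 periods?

71903

After projecting period 1:
Births: 18300 * 0.28 = 5124, 13900 * 0.548 = 7617 → 12741
20–39: 5800 * 0.986 = 5719
40–59: 18300 * 0.988 = 18080
60–79: 13900 * 0.973 = 13525
80+: 16100 * 0.956 + 9200 * 0.566 = 15392 + 5207 = 20599
End of period: [12741, 5719, 18080, 13525, 20599]
After projecting period 2:
Births: 5719 * 0.28 = 1601, 18080 * 0.548 = 9908 → 11509
20–39: 12741 * 0.986 = 12563
40–59: 5719 * 0.988 = 5650
60–79: 18080 * 0.973 = 17592
80+: 13525 * 0.956 + 20599 * 0.566 = 12930 + 11659 = 24589
End of period: [11509, 12563, 5650, 17592, 24589]
Total after period 2: 11509 + 12563 + 5650 + 17592 + 24589 = 71903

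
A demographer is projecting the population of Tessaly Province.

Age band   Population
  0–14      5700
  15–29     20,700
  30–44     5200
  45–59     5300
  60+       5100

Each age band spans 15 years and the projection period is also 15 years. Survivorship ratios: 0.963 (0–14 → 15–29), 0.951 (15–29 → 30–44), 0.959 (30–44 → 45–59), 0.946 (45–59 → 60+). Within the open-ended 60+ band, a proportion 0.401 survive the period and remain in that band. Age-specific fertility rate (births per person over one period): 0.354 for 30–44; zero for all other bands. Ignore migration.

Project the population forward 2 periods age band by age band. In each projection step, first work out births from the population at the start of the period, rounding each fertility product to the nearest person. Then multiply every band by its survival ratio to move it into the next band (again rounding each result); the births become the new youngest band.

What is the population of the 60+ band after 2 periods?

7549

Period 1:
Births: 5200 × 0.354 = 1841
15–29: 5700 × 0.963 = 5489
30–44: 20700 × 0.951 = 19686
45–59: 5200 × 0.959 = 4987
60+: 5300 × 0.946 + 5100 × 0.401 = 5014 + 2045 = 7059
→ [1841, 5489, 19686, 4987, 7059]
Period 2:
Births: 19686 × 0.354 = 6969
15–29: 1841 × 0.963 = 1773
30–44: 5489 × 0.951 = 5220
45–59: 19686 × 0.959 = 18879
60+: 4987 × 0.946 + 7059 × 0.401 = 4718 + 2831 = 7549
→ [6969, 1773, 5220, 18879, 7549]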